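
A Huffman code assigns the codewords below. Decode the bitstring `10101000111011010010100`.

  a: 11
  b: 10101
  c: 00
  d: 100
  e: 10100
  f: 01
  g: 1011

bcfafee

Read left to right; each codeword is recognised as soon as it completes (prefix code):
  10101→b | 00→c | 01→f | 11→a | 01→f | 10100→e | 10100→e
Decoded message: bcfafee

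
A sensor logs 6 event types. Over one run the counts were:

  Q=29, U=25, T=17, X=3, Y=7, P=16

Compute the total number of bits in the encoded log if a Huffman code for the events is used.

230

Merge the two smallest weights repeatedly:
merge X(3) and Y(7): 10
merge 10 and P(16): 26
merge T(17) and U(25): 42
merge 26 and Q(29): 55
merge 42 and 55: 97
Each symbol's bit-cost is frequency × depth; summing gives 230 bits (equivalently 10 + 26 + 42 + 55 + 97).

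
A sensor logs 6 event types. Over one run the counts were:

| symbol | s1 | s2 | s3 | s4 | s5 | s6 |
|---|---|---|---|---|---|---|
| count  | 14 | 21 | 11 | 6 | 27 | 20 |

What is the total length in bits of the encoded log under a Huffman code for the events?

246

Greedily combine the two least-frequent nodes:
combine s4(6), s3(11) → 17
combine s1(14), 17 → 31
combine s6(20), s2(21) → 41
combine s5(27), 31 → 58
combine 41, 58 → 99
Each symbol's bit-cost is frequency × depth; summing gives 246 bits (equivalently 17 + 31 + 41 + 58 + 99).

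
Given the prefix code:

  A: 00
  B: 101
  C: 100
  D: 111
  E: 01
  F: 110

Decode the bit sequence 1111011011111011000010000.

DBBDBCACA

Read left to right; each codeword is recognised as soon as it completes (prefix code):
  111→D | 101→B | 101→B | 111→D | 101→B | 100→C | 00→A | 100→C | 00→A
Decoded message: DBBDBCACA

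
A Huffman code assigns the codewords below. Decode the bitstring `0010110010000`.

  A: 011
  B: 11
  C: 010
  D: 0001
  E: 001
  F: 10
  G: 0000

Read left to right; each codeword is recognised as soon as it completes (prefix code):
  001→E | 011→A | 001→E | 0000→G
Decoded message: EAEG

EAEG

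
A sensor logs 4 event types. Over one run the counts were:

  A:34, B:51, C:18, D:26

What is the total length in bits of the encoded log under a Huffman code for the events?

Build the Huffman tree bottom-up:
C(18) + D(26) → 44
A(34) + 44 → 78
B(51) + 78 → 129
Each symbol's bit-cost is frequency × depth; summing gives 251 bits (equivalently 44 + 78 + 129).

251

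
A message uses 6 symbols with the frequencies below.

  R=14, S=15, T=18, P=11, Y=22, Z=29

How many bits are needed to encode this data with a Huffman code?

276

Build the Huffman tree bottom-up:
merge P(11) and R(14): 25
merge S(15) and T(18): 33
merge Y(22) and 25: 47
merge Z(29) and 33: 62
merge 47 and 62: 109
Each symbol's bit-cost is frequency × depth; summing gives 276 bits (equivalently 25 + 33 + 47 + 62 + 109).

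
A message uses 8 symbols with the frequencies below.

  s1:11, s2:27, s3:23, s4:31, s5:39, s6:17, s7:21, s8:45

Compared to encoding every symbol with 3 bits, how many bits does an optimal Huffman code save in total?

17

Fixed-length: 3 bits × 214 symbols = 642 bits.
Huffman merges:
s1(11) + s6(17) → 28
s7(21) + s3(23) → 44
s2(27) + 28 → 55
s4(31) + s5(39) → 70
44 + s8(45) → 89
55 + 70 → 125
89 + 125 → 214
Huffman total = 28 + 44 + 55 + 70 + 89 + 125 + 214 = 625 bits.
Saving = 642 − 625 = 17 bits.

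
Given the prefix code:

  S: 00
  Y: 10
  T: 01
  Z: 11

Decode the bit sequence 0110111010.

Read left to right; each codeword is recognised as soon as it completes (prefix code):
  01→T | 10→Y | 11→Z | 10→Y | 10→Y
Decoded message: TYZYY

TYZYY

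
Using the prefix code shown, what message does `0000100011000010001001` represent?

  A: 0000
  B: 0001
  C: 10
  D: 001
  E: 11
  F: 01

ACDCBBD

Read left to right; each codeword is recognised as soon as it completes (prefix code):
  0000→A | 10→C | 001→D | 10→C | 0001→B | 0001→B | 001→D
Decoded message: ACDCBBD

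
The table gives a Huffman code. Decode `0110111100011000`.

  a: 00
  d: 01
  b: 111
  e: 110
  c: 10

dcbcaea

Read left to right; each codeword is recognised as soon as it completes (prefix code):
  01→d | 10→c | 111→b | 10→c | 00→a | 110→e | 00→a
Decoded message: dcbcaea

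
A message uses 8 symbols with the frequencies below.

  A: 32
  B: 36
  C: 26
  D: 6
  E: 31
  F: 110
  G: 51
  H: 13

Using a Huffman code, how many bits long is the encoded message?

Build the Huffman tree bottom-up:
D(6) + H(13) → 19
19 + C(26) → 45
E(31) + A(32) → 63
B(36) + 45 → 81
G(51) + 63 → 114
81 + F(110) → 191
114 + 191 → 305
The encoded length is the sum of every internal node's weight: 19 + 45 + 63 + 81 + 114 + 191 + 305 = 818 bits.

818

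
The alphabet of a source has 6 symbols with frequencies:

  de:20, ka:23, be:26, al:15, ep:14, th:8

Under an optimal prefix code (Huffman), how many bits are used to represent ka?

Build the tree from the bottom:
th(8) + ep(14) → 22
al(15) + de(20) → 35
22 + ka(23) → 45
be(26) + 35 → 61
45 + 61 → 106
ka sits 2 levels below the root, so its codeword is 2 bits.

2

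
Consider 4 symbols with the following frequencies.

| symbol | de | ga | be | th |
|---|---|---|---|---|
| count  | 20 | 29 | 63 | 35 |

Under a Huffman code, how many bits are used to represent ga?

Build the tree from the bottom:
merge de(20) and ga(29): 49
merge th(35) and 49: 84
merge be(63) and 84: 147
ga sits 3 levels below the root, so its codeword is 3 bits.

3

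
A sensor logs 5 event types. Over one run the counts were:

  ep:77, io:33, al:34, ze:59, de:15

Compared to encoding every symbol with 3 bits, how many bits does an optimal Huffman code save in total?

Fixed-length: 3 bits × 218 symbols = 654 bits.
Huffman merges:
de(15) + io(33) → 48
al(34) + 48 → 82
ze(59) + ep(77) → 136
82 + 136 → 218
Huffman total = 48 + 82 + 136 + 218 = 484 bits.
Saving = 654 − 484 = 170 bits.

170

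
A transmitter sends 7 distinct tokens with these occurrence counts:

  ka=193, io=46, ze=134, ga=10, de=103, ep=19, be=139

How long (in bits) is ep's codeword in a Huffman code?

5

Build the tree from the bottom:
merge ga(10) and ep(19): 29
merge 29 and io(46): 75
merge 75 and de(103): 178
merge ze(134) and be(139): 273
merge 178 and ka(193): 371
merge 273 and 371: 644
ep's leaf is at depth 5, giving a 5-bit codeword.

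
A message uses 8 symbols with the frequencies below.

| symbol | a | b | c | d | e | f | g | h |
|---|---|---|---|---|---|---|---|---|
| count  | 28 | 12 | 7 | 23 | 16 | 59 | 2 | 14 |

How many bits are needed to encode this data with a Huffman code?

Greedily combine the two least-frequent nodes:
merge g(2) and c(7): 9
merge 9 and b(12): 21
merge h(14) and e(16): 30
merge 21 and d(23): 44
merge a(28) and 30: 58
merge 44 and 58: 102
merge f(59) and 102: 161
Each symbol's bit-cost is frequency × depth; summing gives 425 bits (equivalently 9 + 21 + 30 + 44 + 58 + 102 + 161).

425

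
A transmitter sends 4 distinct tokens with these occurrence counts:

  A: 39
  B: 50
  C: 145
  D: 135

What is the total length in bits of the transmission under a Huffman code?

682

Build the Huffman tree bottom-up:
combine A(39), B(50) → 89
combine 89, D(135) → 224
combine C(145), 224 → 369
Each symbol's bit-cost is frequency × depth; summing gives 682 bits (equivalently 89 + 224 + 369).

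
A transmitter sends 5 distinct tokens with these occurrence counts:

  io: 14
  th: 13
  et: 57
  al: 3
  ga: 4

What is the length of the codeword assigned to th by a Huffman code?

Huffman merges, smallest pair first:
al(3) + ga(4) → 7
7 + th(13) → 20
io(14) + 20 → 34
34 + et(57) → 91
The subtree containing th is merged 3 times, so code length = 3.

3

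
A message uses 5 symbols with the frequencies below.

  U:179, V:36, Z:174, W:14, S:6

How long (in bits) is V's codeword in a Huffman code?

Repeatedly merge the two smallest:
combine S(6), W(14) → 20
combine 20, V(36) → 56
combine 56, Z(174) → 230
combine U(179), 230 → 409
The subtree containing V is merged 3 times, so code length = 3.

3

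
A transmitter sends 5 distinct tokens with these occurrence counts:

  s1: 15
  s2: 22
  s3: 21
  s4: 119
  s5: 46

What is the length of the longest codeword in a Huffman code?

4

Merge the two lowest-weight nodes at each step:
merge s1(15) and s3(21): 36
merge s2(22) and 36: 58
merge s5(46) and 58: 104
merge 104 and s4(119): 223
Maximum depth reached is 4.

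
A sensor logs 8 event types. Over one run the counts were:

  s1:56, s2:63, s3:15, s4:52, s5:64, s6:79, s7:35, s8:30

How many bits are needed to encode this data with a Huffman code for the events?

1148

Build the Huffman tree bottom-up:
s3(15) + s8(30) → 45
s7(35) + 45 → 80
s4(52) + s1(56) → 108
s2(63) + s5(64) → 127
s6(79) + 80 → 159
108 + 127 → 235
159 + 235 → 394
The encoded length is the sum of every internal node's weight: 45 + 80 + 108 + 127 + 159 + 235 + 394 = 1148 bits.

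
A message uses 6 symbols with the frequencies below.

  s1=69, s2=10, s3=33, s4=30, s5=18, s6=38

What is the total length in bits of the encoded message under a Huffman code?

482

Build the Huffman tree bottom-up:
s2(10) + s5(18) → 28
28 + s4(30) → 58
s3(33) + s6(38) → 71
58 + s1(69) → 127
71 + 127 → 198
Total encoded bits = sum of merged weights = 28 + 58 + 71 + 127 + 198 = 482.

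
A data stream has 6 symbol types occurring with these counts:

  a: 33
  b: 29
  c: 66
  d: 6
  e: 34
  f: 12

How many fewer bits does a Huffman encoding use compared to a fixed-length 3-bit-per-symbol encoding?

Fixed-length: 3 bits × 180 symbols = 540 bits.
Huffman merges:
combine d(6), f(12) → 18
combine 18, b(29) → 47
combine a(33), e(34) → 67
combine 47, c(66) → 113
combine 67, 113 → 180
Huffman total = 18 + 47 + 67 + 113 + 180 = 425 bits.
Saving = 540 − 425 = 115 bits.

115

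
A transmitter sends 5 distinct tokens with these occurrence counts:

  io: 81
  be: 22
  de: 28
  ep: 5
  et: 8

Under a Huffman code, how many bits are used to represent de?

2

Huffman merges, smallest pair first:
merge ep(5) and et(8): 13
merge 13 and be(22): 35
merge de(28) and 35: 63
merge 63 and io(81): 144
The subtree containing de is merged 2 times, so code length = 2.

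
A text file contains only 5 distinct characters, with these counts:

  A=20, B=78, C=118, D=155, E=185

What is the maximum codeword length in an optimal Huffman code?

Merge the two lowest-weight nodes at each step:
A(20) + B(78) → 98
98 + C(118) → 216
D(155) + E(185) → 340
216 + 340 → 556
Maximum depth reached is 3.

3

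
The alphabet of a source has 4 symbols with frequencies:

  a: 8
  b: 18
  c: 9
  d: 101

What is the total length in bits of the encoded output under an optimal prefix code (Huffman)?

Merge the two smallest weights repeatedly:
merge a(8) and c(9): 17
merge 17 and b(18): 35
merge 35 and d(101): 136
The encoded length is the sum of every internal node's weight: 17 + 35 + 136 = 188 bits.

188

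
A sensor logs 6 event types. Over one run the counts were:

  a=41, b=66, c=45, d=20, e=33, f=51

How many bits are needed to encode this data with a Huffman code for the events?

651

Greedily combine the two least-frequent nodes:
merge d(20) and e(33): 53
merge a(41) and c(45): 86
merge f(51) and 53: 104
merge b(66) and 86: 152
merge 104 and 152: 256
The encoded length is the sum of every internal node's weight: 53 + 86 + 104 + 152 + 256 = 651 bits.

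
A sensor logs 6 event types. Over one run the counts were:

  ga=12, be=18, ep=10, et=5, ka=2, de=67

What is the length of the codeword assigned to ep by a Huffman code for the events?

Repeatedly merge the two smallest:
merge ka(2) and et(5): 7
merge 7 and ep(10): 17
merge ga(12) and 17: 29
merge be(18) and 29: 47
merge 47 and de(67): 114
ep sits 4 levels below the root, so its codeword is 4 bits.

4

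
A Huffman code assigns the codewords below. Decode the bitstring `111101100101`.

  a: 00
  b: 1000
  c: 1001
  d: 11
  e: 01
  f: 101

Read left to right; each codeword is recognised as soon as it completes (prefix code):
  11→d | 11→d | 01→e | 1001→c | 01→e
Decoded message: ddece

ddece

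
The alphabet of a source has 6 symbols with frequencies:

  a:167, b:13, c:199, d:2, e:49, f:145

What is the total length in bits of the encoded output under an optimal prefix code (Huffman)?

Merge the two smallest weights repeatedly:
combine d(2), b(13) → 15
combine 15, e(49) → 64
combine 64, f(145) → 209
combine a(167), c(199) → 366
combine 209, 366 → 575
The encoded length is the sum of every internal node's weight: 15 + 64 + 209 + 366 + 575 = 1229 bits.

1229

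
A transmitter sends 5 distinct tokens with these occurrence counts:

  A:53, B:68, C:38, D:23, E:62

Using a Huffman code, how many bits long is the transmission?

549

Merge the two smallest weights repeatedly:
D(23) + C(38) → 61
A(53) + 61 → 114
E(62) + B(68) → 130
114 + 130 → 244
The encoded length is the sum of every internal node's weight: 61 + 114 + 130 + 244 = 549 bits.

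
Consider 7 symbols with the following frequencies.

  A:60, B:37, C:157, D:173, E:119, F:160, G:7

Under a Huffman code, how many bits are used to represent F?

2

Build the tree from the bottom:
merge G(7) and B(37): 44
merge 44 and A(60): 104
merge 104 and E(119): 223
merge C(157) and F(160): 317
merge D(173) and 223: 396
merge 317 and 396: 713
F's leaf is at depth 2, giving a 2-bit codeword.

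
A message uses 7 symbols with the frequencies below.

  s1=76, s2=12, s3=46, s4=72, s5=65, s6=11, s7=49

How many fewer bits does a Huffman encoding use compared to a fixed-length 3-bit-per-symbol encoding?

125

Fixed-length: 3 bits × 331 symbols = 993 bits.
Huffman merges:
s6(11) + s2(12) → 23
23 + s3(46) → 69
s7(49) + s5(65) → 114
69 + s4(72) → 141
s1(76) + 114 → 190
141 + 190 → 331
Huffman total = 23 + 69 + 114 + 141 + 190 + 331 = 868 bits.
Saving = 993 − 868 = 125 bits.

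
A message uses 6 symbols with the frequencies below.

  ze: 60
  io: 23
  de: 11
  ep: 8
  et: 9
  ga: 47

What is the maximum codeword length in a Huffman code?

Merge the two lowest-weight nodes at each step:
ep(8) + et(9) → 17
de(11) + 17 → 28
io(23) + 28 → 51
ga(47) + 51 → 98
ze(60) + 98 → 158
Maximum depth reached is 5.

5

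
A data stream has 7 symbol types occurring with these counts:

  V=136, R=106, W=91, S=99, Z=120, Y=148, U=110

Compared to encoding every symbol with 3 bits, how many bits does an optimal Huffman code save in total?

148

Fixed-length: 3 bits × 810 symbols = 2430 bits.
Huffman merges:
combine W(91), S(99) → 190
combine R(106), U(110) → 216
combine Z(120), V(136) → 256
combine Y(148), 190 → 338
combine 216, 256 → 472
combine 338, 472 → 810
Huffman total = 190 + 216 + 256 + 338 + 472 + 810 = 2282 bits.
Saving = 2430 − 2282 = 148 bits.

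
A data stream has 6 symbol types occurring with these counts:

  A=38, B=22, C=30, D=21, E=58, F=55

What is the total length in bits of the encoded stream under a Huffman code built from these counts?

559

Build the Huffman tree bottom-up:
merge D(21) and B(22): 43
merge C(30) and A(38): 68
merge 43 and F(55): 98
merge E(58) and 68: 126
merge 98 and 126: 224
The encoded length is the sum of every internal node's weight: 43 + 68 + 98 + 126 + 224 = 559 bits.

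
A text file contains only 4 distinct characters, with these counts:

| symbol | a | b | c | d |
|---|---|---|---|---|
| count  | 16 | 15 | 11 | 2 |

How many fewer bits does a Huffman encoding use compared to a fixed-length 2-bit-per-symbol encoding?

Fixed-length: 2 bits × 44 symbols = 88 bits.
Huffman merges:
d(2) + c(11) → 13
13 + b(15) → 28
a(16) + 28 → 44
Huffman total = 13 + 28 + 44 = 85 bits.
Saving = 88 − 85 = 3 bits.

3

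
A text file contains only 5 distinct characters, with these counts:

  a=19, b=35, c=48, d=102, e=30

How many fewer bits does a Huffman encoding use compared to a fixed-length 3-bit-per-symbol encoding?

204

Fixed-length: 3 bits × 234 symbols = 702 bits.
Huffman merges:
a(19) + e(30) → 49
b(35) + c(48) → 83
49 + 83 → 132
d(102) + 132 → 234
Huffman total = 49 + 83 + 132 + 234 = 498 bits.
Saving = 702 − 498 = 204 bits.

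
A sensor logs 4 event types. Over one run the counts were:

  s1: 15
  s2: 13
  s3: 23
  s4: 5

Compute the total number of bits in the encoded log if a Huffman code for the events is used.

Merge the two smallest weights repeatedly:
s4(5) + s2(13) → 18
s1(15) + 18 → 33
s3(23) + 33 → 56
The encoded length is the sum of every internal node's weight: 18 + 33 + 56 = 107 bits.

107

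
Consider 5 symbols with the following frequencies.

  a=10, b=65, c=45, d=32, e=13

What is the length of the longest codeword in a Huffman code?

4

Merge the two lowest-weight nodes at each step:
merge a(10) and e(13): 23
merge 23 and d(32): 55
merge c(45) and 55: 100
merge b(65) and 100: 165
Maximum depth reached is 4.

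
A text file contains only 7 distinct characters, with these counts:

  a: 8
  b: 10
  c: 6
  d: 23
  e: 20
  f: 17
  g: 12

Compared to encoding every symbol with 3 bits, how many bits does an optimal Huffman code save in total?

Fixed-length: 3 bits × 96 symbols = 288 bits.
Huffman merges:
merge c(6) and a(8): 14
merge b(10) and g(12): 22
merge 14 and f(17): 31
merge e(20) and 22: 42
merge d(23) and 31: 54
merge 42 and 54: 96
Huffman total = 14 + 22 + 31 + 42 + 54 + 96 = 259 bits.
Saving = 288 − 259 = 29 bits.

29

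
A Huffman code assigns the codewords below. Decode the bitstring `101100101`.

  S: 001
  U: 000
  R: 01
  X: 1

Read left to right; each codeword is recognised as soon as it completes (prefix code):
  1→X | 01→R | 1→X | 001→S | 01→R
Decoded message: XRXSR

XRXSR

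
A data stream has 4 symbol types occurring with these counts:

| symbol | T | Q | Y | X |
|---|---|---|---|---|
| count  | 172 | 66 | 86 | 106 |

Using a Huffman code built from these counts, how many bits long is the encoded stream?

840

Merge the two smallest weights repeatedly:
merge Q(66) and Y(86): 152
merge X(106) and 152: 258
merge T(172) and 258: 430
The encoded length is the sum of every internal node's weight: 152 + 258 + 430 = 840 bits.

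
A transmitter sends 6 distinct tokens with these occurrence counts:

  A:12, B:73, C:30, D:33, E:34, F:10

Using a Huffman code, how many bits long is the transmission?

Greedily combine the two least-frequent nodes:
merge F(10) and A(12): 22
merge 22 and C(30): 52
merge D(33) and E(34): 67
merge 52 and 67: 119
merge B(73) and 119: 192
Total encoded bits = sum of merged weights = 22 + 52 + 67 + 119 + 192 = 452.

452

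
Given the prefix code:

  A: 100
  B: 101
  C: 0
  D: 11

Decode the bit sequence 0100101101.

Read left to right; each codeword is recognised as soon as it completes (prefix code):
  0→C | 100→A | 101→B | 101→B
Decoded message: CABB

CABB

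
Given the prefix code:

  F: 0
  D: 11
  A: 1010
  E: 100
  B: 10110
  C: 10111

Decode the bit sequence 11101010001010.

Read left to right; each codeword is recognised as soon as it completes (prefix code):
  11→D | 1010→A | 100→E | 0→F | 1010→A
Decoded message: DAEFA

DAEFA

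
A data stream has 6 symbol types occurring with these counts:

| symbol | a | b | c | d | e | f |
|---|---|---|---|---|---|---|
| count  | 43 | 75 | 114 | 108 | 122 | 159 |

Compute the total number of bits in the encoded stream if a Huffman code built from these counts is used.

1582

Greedily combine the two least-frequent nodes:
merge a(43) and b(75): 118
merge d(108) and c(114): 222
merge 118 and e(122): 240
merge f(159) and 222: 381
merge 240 and 381: 621
The encoded length is the sum of every internal node's weight: 118 + 222 + 240 + 381 + 621 = 1582 bits.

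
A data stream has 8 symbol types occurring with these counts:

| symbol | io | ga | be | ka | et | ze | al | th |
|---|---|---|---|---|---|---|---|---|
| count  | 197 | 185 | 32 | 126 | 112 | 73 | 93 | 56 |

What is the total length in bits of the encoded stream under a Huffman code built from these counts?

2489

Greedily combine the two least-frequent nodes:
merge be(32) and th(56): 88
merge ze(73) and 88: 161
merge al(93) and et(112): 205
merge ka(126) and 161: 287
merge ga(185) and io(197): 382
merge 205 and 287: 492
merge 382 and 492: 874
The encoded length is the sum of every internal node's weight: 88 + 161 + 205 + 287 + 382 + 492 + 874 = 2489 bits.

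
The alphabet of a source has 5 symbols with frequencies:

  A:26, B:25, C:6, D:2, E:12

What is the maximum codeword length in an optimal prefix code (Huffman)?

Merge the two lowest-weight nodes at each step:
D(2) + C(6) → 8
8 + E(12) → 20
20 + B(25) → 45
A(26) + 45 → 71
The rarest symbols sit at the bottom; the longest codeword is 4 bits.

4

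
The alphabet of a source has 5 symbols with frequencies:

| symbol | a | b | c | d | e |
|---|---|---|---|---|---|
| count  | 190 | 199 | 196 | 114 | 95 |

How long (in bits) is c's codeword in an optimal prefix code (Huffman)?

Build the tree from the bottom:
e(95) + d(114) → 209
a(190) + c(196) → 386
b(199) + 209 → 408
386 + 408 → 794
c sits 2 levels below the root, so its codeword is 2 bits.

2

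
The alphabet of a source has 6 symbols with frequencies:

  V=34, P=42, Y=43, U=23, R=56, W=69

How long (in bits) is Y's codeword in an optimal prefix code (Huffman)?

Huffman merges, smallest pair first:
merge U(23) and V(34): 57
merge P(42) and Y(43): 85
merge R(56) and 57: 113
merge W(69) and 85: 154
merge 113 and 154: 267
Y's leaf is at depth 3, giving a 3-bit codeword.

3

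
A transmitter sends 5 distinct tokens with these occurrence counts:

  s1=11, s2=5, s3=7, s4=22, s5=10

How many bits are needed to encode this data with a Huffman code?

Merge the two smallest weights repeatedly:
merge s2(5) and s3(7): 12
merge s5(10) and s1(11): 21
merge 12 and 21: 33
merge s4(22) and 33: 55
Each symbol's bit-cost is frequency × depth; summing gives 121 bits (equivalently 12 + 21 + 33 + 55).

121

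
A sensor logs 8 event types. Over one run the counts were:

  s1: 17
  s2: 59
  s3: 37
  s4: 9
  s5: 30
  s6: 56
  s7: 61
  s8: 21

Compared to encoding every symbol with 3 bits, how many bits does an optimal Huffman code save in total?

Fixed-length: 3 bits × 290 symbols = 870 bits.
Huffman merges:
merge s4(9) and s1(17): 26
merge s8(21) and 26: 47
merge s5(30) and s3(37): 67
merge 47 and s6(56): 103
merge s2(59) and s7(61): 120
merge 67 and 103: 170
merge 120 and 170: 290
Huffman total = 26 + 47 + 67 + 103 + 120 + 170 + 290 = 823 bits.
Saving = 870 − 823 = 47 bits.

47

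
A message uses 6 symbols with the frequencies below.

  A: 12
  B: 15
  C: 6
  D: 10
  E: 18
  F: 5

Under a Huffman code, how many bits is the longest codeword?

Merge the two lowest-weight nodes at each step:
merge F(5) and C(6): 11
merge D(10) and 11: 21
merge A(12) and B(15): 27
merge E(18) and 21: 39
merge 27 and 39: 66
The first pair merged (F, C) ends up deepest, at depth 4.

4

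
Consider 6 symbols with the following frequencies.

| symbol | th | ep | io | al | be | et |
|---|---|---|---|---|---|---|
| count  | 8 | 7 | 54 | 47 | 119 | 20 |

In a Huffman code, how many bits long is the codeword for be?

1

Repeatedly merge the two smallest:
ep(7) + th(8) → 15
15 + et(20) → 35
35 + al(47) → 82
io(54) + 82 → 136
be(119) + 136 → 255
be is merged only at the final step, so code length = 1.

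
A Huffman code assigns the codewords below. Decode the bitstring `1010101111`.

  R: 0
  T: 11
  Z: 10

Read left to right; each codeword is recognised as soon as it completes (prefix code):
  10→Z | 10→Z | 10→Z | 11→T | 11→T
Decoded message: ZZZTT

ZZZTT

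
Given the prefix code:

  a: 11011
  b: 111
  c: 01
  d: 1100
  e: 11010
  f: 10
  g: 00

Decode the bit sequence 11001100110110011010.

Read left to right; each codeword is recognised as soon as it completes (prefix code):
  1100→d | 1100→d | 11011→a | 00→g | 11010→e
Decoded message: ddage

ddage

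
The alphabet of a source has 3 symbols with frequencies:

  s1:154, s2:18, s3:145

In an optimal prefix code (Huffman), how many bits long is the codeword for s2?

Build the tree from the bottom:
combine s2(18), s3(145) → 163
combine s1(154), 163 → 317
s2 sits 2 levels below the root, so its codeword is 2 bits.

2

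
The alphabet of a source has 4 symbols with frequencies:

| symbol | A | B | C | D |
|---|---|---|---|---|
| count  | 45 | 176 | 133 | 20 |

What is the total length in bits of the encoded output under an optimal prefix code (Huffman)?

637

Build the Huffman tree bottom-up:
combine D(20), A(45) → 65
combine 65, C(133) → 198
combine B(176), 198 → 374
Each symbol's bit-cost is frequency × depth; summing gives 637 bits (equivalently 65 + 198 + 374).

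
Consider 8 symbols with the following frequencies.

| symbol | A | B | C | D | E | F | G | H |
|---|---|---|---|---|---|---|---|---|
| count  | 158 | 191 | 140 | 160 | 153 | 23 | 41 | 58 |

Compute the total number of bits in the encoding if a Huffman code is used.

2607

Build the Huffman tree bottom-up:
F(23) + G(41) → 64
H(58) + 64 → 122
122 + C(140) → 262
E(153) + A(158) → 311
D(160) + B(191) → 351
262 + 311 → 573
351 + 573 → 924
The encoded length is the sum of every internal node's weight: 64 + 122 + 262 + 311 + 351 + 573 + 924 = 2607 bits.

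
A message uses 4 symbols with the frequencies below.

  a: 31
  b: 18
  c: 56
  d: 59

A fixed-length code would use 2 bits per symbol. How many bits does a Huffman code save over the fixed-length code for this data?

Fixed-length: 2 bits × 164 symbols = 328 bits.
Huffman merges:
merge b(18) and a(31): 49
merge 49 and c(56): 105
merge d(59) and 105: 164
Huffman total = 49 + 105 + 164 = 318 bits.
Saving = 328 − 318 = 10 bits.

10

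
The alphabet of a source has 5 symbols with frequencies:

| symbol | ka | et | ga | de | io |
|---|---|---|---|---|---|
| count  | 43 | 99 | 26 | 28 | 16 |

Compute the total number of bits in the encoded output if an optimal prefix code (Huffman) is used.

437

Merge the two smallest weights repeatedly:
io(16) + ga(26) → 42
de(28) + 42 → 70
ka(43) + 70 → 113
et(99) + 113 → 212
The encoded length is the sum of every internal node's weight: 42 + 70 + 113 + 212 = 437 bits.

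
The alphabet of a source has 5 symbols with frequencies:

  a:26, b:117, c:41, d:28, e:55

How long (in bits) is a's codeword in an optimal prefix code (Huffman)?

4

Huffman merges, smallest pair first:
a(26) + d(28) → 54
c(41) + 54 → 95
e(55) + 95 → 150
b(117) + 150 → 267
a's leaf is at depth 4, giving a 4-bit codeword.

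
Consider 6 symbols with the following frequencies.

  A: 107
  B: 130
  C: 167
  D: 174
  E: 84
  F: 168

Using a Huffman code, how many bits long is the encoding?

Merge the two smallest weights repeatedly:
combine E(84), A(107) → 191
combine B(130), C(167) → 297
combine F(168), D(174) → 342
combine 191, 297 → 488
combine 342, 488 → 830
The encoded length is the sum of every internal node's weight: 191 + 297 + 342 + 488 + 830 = 2148 bits.

2148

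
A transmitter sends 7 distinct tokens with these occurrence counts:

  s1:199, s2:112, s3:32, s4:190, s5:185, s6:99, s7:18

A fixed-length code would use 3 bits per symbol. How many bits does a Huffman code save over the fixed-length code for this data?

375

Fixed-length: 3 bits × 835 symbols = 2505 bits.
Huffman merges:
merge s7(18) and s3(32): 50
merge 50 and s6(99): 149
merge s2(112) and 149: 261
merge s5(185) and s4(190): 375
merge s1(199) and 261: 460
merge 375 and 460: 835
Huffman total = 50 + 149 + 261 + 375 + 460 + 835 = 2130 bits.
Saving = 2505 − 2130 = 375 bits.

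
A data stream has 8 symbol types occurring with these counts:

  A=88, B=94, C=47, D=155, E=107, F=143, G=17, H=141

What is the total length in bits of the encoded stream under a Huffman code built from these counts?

Merge the two smallest weights repeatedly:
G(17) + C(47) → 64
64 + A(88) → 152
B(94) + E(107) → 201
H(141) + F(143) → 284
152 + D(155) → 307
201 + 284 → 485
307 + 485 → 792
The encoded length is the sum of every internal node's weight: 64 + 152 + 201 + 284 + 307 + 485 + 792 = 2285 bits.

2285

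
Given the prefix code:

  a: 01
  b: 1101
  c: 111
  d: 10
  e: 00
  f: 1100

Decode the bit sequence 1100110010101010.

Read left to right; each codeword is recognised as soon as it completes (prefix code):
  1100→f | 1100→f | 10→d | 10→d | 10→d | 10→d
Decoded message: ffdddd

ffdddd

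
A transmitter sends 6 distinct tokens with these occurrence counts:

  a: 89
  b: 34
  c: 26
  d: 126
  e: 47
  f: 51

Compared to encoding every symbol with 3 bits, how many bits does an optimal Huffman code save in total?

Fixed-length: 3 bits × 373 symbols = 1119 bits.
Huffman merges:
merge c(26) and b(34): 60
merge e(47) and f(51): 98
merge 60 and a(89): 149
merge 98 and d(126): 224
merge 149 and 224: 373
Huffman total = 60 + 98 + 149 + 224 + 373 = 904 bits.
Saving = 1119 − 904 = 215 bits.

215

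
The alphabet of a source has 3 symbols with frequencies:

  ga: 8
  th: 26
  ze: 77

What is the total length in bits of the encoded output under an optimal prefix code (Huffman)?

Merge the two smallest weights repeatedly:
combine ga(8), th(26) → 34
combine 34, ze(77) → 111
The encoded length is the sum of every internal node's weight: 34 + 111 = 145 bits.

145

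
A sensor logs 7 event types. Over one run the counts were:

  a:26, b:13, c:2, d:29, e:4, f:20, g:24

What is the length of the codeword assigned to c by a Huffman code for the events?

Huffman merges, smallest pair first:
c(2) + e(4) → 6
6 + b(13) → 19
19 + f(20) → 39
g(24) + a(26) → 50
d(29) + 39 → 68
50 + 68 → 118
The subtree containing c is merged 5 times, so code length = 5.

5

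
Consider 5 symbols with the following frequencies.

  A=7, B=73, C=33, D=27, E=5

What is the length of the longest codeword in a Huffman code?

Merge the two lowest-weight nodes at each step:
combine E(5), A(7) → 12
combine 12, D(27) → 39
combine C(33), 39 → 72
combine 72, B(73) → 145
The rarest symbols sit at the bottom; the longest codeword is 4 bits.

4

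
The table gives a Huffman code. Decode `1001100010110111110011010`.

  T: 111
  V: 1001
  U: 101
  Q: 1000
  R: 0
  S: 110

VQUUTVUR

Read left to right; each codeword is recognised as soon as it completes (prefix code):
  1001→V | 1000→Q | 101→U | 101→U | 111→T | 1001→V | 101→U | 0→R
Decoded message: VQUUTVUR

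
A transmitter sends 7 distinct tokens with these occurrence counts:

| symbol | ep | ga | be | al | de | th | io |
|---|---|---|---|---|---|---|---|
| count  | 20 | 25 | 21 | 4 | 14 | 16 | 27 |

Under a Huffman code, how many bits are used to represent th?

3

Repeatedly merge the two smallest:
al(4) + de(14) → 18
th(16) + 18 → 34
ep(20) + be(21) → 41
ga(25) + io(27) → 52
34 + 41 → 75
52 + 75 → 127
th sits 3 levels below the root, so its codeword is 3 bits.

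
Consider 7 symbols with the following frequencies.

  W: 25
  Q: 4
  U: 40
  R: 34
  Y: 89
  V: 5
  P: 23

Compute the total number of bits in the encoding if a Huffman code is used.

Greedily combine the two least-frequent nodes:
merge Q(4) and V(5): 9
merge 9 and P(23): 32
merge W(25) and 32: 57
merge R(34) and U(40): 74
merge 57 and 74: 131
merge Y(89) and 131: 220
Total encoded bits = sum of merged weights = 9 + 32 + 57 + 74 + 131 + 220 = 523.

523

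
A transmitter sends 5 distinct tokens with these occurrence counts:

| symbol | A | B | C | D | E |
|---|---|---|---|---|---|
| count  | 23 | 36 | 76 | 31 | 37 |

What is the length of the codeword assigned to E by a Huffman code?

3

Huffman merges, smallest pair first:
A(23) + D(31) → 54
B(36) + E(37) → 73
54 + 73 → 127
C(76) + 127 → 203
E's leaf is at depth 3, giving a 3-bit codeword.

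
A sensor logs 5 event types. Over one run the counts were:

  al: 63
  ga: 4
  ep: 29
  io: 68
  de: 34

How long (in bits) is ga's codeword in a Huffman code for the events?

4

Huffman merges, smallest pair first:
combine ga(4), ep(29) → 33
combine 33, de(34) → 67
combine al(63), 67 → 130
combine io(68), 130 → 198
ga sits 4 levels below the root, so its codeword is 4 bits.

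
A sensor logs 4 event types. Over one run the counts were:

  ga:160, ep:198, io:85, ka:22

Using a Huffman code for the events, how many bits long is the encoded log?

Merge the two smallest weights repeatedly:
ka(22) + io(85) → 107
107 + ga(160) → 267
ep(198) + 267 → 465
Total encoded bits = sum of merged weights = 107 + 267 + 465 = 839.

839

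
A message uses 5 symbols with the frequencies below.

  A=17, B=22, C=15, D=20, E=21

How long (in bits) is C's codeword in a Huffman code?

3

Repeatedly merge the two smallest:
merge C(15) and A(17): 32
merge D(20) and E(21): 41
merge B(22) and 32: 54
merge 41 and 54: 95
The subtree containing C is merged 3 times, so code length = 3.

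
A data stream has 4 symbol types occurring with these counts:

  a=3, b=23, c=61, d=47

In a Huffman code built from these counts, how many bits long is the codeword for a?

Huffman merges, smallest pair first:
a(3) + b(23) → 26
26 + d(47) → 73
c(61) + 73 → 134
a sits 3 levels below the root, so its codeword is 3 bits.

3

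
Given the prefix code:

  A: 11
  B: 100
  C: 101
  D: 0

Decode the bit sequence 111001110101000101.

Read left to right; each codeword is recognised as soon as it completes (prefix code):
  11→A | 100→B | 11→A | 101→C | 0→D | 100→B | 0→D | 101→C
Decoded message: ABACDBDC

ABACDBDC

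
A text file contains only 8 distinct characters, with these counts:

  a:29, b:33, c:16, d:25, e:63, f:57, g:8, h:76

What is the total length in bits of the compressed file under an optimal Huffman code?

Build the Huffman tree bottom-up:
merge g(8) and c(16): 24
merge 24 and d(25): 49
merge a(29) and b(33): 62
merge 49 and f(57): 106
merge 62 and e(63): 125
merge h(76) and 106: 182
merge 125 and 182: 307
Total encoded bits = sum of merged weights = 24 + 49 + 62 + 106 + 125 + 182 + 307 = 855.

855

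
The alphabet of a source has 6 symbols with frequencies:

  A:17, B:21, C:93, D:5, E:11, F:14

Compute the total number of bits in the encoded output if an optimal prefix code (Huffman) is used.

Greedily combine the two least-frequent nodes:
combine D(5), E(11) → 16
combine F(14), 16 → 30
combine A(17), B(21) → 38
combine 30, 38 → 68
combine 68, C(93) → 161
Total encoded bits = sum of merged weights = 16 + 30 + 38 + 68 + 161 = 313.

313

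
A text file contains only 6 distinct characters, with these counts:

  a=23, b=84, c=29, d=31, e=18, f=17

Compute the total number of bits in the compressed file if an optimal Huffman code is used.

473

Build the Huffman tree bottom-up:
f(17) + e(18) → 35
a(23) + c(29) → 52
d(31) + 35 → 66
52 + 66 → 118
b(84) + 118 → 202
Total encoded bits = sum of merged weights = 35 + 52 + 66 + 118 + 202 = 473.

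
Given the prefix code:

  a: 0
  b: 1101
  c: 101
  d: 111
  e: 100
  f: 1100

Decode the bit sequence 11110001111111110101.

deadddac

Read left to right; each codeword is recognised as soon as it completes (prefix code):
  111→d | 100→e | 0→a | 111→d | 111→d | 111→d | 0→a | 101→c
Decoded message: deadddac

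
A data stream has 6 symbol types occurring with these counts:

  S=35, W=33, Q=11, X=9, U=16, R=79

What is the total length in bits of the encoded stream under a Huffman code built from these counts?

Merge the two smallest weights repeatedly:
merge X(9) and Q(11): 20
merge U(16) and 20: 36
merge W(33) and S(35): 68
merge 36 and 68: 104
merge R(79) and 104: 183
Each symbol's bit-cost is frequency × depth; summing gives 411 bits (equivalently 20 + 36 + 68 + 104 + 183).

411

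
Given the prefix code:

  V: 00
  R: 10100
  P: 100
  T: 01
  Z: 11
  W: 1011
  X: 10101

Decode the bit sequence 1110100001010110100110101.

ZRVXRZTT

Read left to right; each codeword is recognised as soon as it completes (prefix code):
  11→Z | 10100→R | 00→V | 10101→X | 10100→R | 11→Z | 01→T | 01→T
Decoded message: ZRVXRZTT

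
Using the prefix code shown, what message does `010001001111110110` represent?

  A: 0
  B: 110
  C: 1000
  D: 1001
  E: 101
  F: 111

Read left to right; each codeword is recognised as soon as it completes (prefix code):
  0→A | 1000→C | 1001→D | 111→F | 110→B | 110→B
Decoded message: ACDFBB

ACDFBB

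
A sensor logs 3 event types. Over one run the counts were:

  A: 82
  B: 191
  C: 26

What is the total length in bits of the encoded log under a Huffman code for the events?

Greedily combine the two least-frequent nodes:
C(26) + A(82) → 108
108 + B(191) → 299
The encoded length is the sum of every internal node's weight: 108 + 299 = 407 bits.

407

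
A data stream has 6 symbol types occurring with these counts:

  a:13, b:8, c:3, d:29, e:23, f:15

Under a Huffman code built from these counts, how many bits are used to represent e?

2

Build the tree from the bottom:
merge c(3) and b(8): 11
merge 11 and a(13): 24
merge f(15) and e(23): 38
merge 24 and d(29): 53
merge 38 and 53: 91
e sits 2 levels below the root, so its codeword is 2 bits.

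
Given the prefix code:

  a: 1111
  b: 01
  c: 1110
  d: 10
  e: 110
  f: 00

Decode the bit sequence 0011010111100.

Read left to right; each codeword is recognised as soon as it completes (prefix code):
  00→f | 110→e | 10→d | 1111→a | 00→f
Decoded message: fedaf

fedaf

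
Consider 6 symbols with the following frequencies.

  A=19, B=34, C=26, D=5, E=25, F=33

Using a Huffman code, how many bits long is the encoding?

Greedily combine the two least-frequent nodes:
combine D(5), A(19) → 24
combine 24, E(25) → 49
combine C(26), F(33) → 59
combine B(34), 49 → 83
combine 59, 83 → 142
Total encoded bits = sum of merged weights = 24 + 49 + 59 + 83 + 142 = 357.

357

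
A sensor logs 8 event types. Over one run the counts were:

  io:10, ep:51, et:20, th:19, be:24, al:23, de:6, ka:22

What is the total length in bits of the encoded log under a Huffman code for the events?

490

Greedily combine the two least-frequent nodes:
merge de(6) and io(10): 16
merge 16 and th(19): 35
merge et(20) and ka(22): 42
merge al(23) and be(24): 47
merge 35 and 42: 77
merge 47 and ep(51): 98
merge 77 and 98: 175
The encoded length is the sum of every internal node's weight: 16 + 35 + 42 + 47 + 77 + 98 + 175 = 490 bits.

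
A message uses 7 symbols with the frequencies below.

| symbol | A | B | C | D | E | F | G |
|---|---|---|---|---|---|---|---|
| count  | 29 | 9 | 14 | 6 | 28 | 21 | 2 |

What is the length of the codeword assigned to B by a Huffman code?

Huffman merges, smallest pair first:
merge G(2) and D(6): 8
merge 8 and B(9): 17
merge C(14) and 17: 31
merge F(21) and E(28): 49
merge A(29) and 31: 60
merge 49 and 60: 109
B's leaf is at depth 4, giving a 4-bit codeword.

4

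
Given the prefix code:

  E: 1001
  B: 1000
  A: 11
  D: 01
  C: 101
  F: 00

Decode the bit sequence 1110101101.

ACDC

Read left to right; each codeword is recognised as soon as it completes (prefix code):
  11→A | 101→C | 01→D | 101→C
Decoded message: ACDC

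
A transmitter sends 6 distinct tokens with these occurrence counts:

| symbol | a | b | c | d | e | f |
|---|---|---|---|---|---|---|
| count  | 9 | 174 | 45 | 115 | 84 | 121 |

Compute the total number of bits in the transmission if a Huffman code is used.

1288

Greedily combine the two least-frequent nodes:
combine a(9), c(45) → 54
combine 54, e(84) → 138
combine d(115), f(121) → 236
combine 138, b(174) → 312
combine 236, 312 → 548
Each symbol's bit-cost is frequency × depth; summing gives 1288 bits (equivalently 54 + 138 + 236 + 312 + 548).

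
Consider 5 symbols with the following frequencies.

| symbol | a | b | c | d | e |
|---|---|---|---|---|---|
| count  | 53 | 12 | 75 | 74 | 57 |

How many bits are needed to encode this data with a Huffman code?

Merge the two smallest weights repeatedly:
combine b(12), a(53) → 65
combine e(57), 65 → 122
combine d(74), c(75) → 149
combine 122, 149 → 271
Total encoded bits = sum of merged weights = 65 + 122 + 149 + 271 = 607.

607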